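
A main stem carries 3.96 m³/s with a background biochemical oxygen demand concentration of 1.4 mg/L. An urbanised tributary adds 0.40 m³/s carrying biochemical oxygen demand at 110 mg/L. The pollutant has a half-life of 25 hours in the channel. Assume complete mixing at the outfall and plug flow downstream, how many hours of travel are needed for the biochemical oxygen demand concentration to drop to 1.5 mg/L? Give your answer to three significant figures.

73.0 h

Mass balance: C = (3.960·1.400 + 0.4000·110.0) / 4.360 = 49.54/4.360 = 11.36 mg/L.
Half-life 25 h → k = ln 2 / 25 = 0.02773 h⁻¹ = 0.6654 d⁻¹.
11.36·exp(−k·t) = 1.5 → t = ln(11.36/1.5)/k = 262900 s = 73.03 h.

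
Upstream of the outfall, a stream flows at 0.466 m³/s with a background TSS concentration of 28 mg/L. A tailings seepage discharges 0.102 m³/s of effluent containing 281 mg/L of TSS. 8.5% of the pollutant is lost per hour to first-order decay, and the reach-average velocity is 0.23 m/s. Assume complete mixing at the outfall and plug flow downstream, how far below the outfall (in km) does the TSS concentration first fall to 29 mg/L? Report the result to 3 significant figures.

Mixed concentration C = ΣQC/ΣQ = (0.4660·28.00 + 0.1020·281.0) / 0.5680 = 41.71/0.5680 = 73.43 mg/L.
8.5%/h lost → k = −ln(1 − 0.085) = 0.08883 h⁻¹.
Set 73.43·exp(−k·t) = 29 → t = ln(73.43/29)/k = 37650 s = 10.46 h.
Distance = v·t = 0.23·37650 = 8660 m = 8.660 km.

8.66 km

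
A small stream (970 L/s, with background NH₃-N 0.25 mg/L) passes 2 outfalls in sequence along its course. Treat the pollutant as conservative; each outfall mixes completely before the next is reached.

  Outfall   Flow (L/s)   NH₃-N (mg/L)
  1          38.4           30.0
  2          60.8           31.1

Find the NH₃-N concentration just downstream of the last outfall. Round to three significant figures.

After outfall 1: Q = 970.0 + 38.40 = 1008 L/s; C = (970.0·0.2500 + 38.40·30.00)/1008 = 1.383 mg/L.
After outfall 2: Q = 1008 + 60.80 = 1069 L/s; C = (1008·1.383 + 60.80·31.10)/1069 = 3.073 mg/L.

3.07 mg/L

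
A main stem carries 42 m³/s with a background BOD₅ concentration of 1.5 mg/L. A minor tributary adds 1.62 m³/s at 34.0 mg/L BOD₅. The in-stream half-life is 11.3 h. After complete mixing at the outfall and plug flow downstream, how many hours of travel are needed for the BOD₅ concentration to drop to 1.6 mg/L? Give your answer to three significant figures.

8.57 h

Flow-weighted average: C = (42.00·1.500 + 1.620·34.00) / 43.62 = 118.1/43.62 = 2.707 mg/L.
Half-life 11.3 h → k = ln 2 / 11.3 = 0.06134 h⁻¹ = 1.472 d⁻¹.
2.707·exp(−k·t) = 1.6 → t = ln(2.707/1.6)/k = 30860 s = 8.573 h.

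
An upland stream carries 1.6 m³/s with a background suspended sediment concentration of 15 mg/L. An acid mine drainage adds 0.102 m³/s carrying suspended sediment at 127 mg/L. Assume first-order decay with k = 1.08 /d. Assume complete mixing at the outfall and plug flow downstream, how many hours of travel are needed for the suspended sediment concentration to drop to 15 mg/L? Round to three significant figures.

Conservation of mass: C = (1.600·15.00 + 0.1020·127.0) / 1.702 = 36.95/1.702 = 21.71 mg/L.
21.71·exp(−k·t) = 15 → t = ln(21.71/15)/k = 29590 s = 8.218 h.

8.22 h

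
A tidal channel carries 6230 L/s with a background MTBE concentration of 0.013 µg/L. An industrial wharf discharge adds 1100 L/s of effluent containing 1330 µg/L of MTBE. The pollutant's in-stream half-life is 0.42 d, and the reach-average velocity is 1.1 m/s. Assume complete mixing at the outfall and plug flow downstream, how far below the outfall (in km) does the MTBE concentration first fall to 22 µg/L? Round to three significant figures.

Mass balance: C = (6230·0.01300 + 1100·1330) / 7330 = 1463000/7330 = 199.6 µg/L.
Half-life 0.42 d → k = ln 2 / 0.42 = 1.650 d⁻¹.
Set 199.6·exp(−k·t) = 22 → t = ln(199.6/22)/k = 115500 s = 32.07 h.
Distance = v·t = 1.1·115500 = 127000 m = 127.0 km.

127 km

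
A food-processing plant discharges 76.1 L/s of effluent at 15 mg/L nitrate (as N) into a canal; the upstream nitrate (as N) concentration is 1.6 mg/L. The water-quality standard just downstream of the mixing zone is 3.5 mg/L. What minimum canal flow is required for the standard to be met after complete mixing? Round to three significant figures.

461 L/s

Set C_mix = 3.5: (Q·1.600 + 76.10·15.00) / (Q + 76.10) = 3.5
→ Q = 76.10·(15.00 − 3.5)/(3.5 − 1.600) = 460.6 L/s.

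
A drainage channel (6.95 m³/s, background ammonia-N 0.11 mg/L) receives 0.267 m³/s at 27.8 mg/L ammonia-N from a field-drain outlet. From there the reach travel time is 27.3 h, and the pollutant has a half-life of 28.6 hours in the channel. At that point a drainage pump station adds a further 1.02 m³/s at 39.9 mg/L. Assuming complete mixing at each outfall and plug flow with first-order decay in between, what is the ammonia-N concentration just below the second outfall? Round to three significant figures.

Flow-weighted average: C = (6.950·0.1100 + 0.2670·27.80) / 7.217 = 8.187/7.217 = 1.134 mg/L; combined flow 7.217 m³/s.
Half-life 28.6 h → k = ln 2 / 28.6 = 0.02424 h⁻¹ = 0.5817 d⁻¹.
Decay over the reach: 1.134·exp(−kt) = 1.134·0.5160 = 0.5854 mg/L.
At the second outfall, C = (7.217·0.5854 + 1.020·39.90) / (7.217 + 1.020) = 5.454 mg/L.

5.45 mg/L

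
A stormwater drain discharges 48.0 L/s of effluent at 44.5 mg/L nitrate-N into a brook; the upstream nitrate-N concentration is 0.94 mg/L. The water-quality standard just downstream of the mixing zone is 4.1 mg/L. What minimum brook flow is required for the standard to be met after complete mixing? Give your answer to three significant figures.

614 L/s

Set C_mix = 4.1: (Q·0.9400 + 48.00·44.50) / (Q + 48.00) = 4.1
→ Q = 48.00·(44.50 − 4.1)/(4.1 − 0.9400) = 613.7 L/s.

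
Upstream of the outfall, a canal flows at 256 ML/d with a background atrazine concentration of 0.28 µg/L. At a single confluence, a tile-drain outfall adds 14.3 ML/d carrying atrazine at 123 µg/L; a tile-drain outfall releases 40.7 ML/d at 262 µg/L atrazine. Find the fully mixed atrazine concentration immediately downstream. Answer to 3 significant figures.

Mass balance: C = (256.0·0.2800 + 14.30·123.0 + 40.70·262.0) / 311.0 = 12490/311.0 = 40.17 µg/L.

40.2 µg/L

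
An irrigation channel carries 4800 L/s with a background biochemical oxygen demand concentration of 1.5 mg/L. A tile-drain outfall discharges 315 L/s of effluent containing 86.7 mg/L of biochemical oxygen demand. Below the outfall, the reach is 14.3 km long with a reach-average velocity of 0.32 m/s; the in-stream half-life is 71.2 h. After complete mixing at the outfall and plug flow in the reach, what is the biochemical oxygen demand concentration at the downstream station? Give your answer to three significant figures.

Mass balance: C = (4800·1.500 + 315.0·86.70) / 5115 = 34510/5115 = 6.747 mg/L.
Travel time t = 14.3·1000 / 0.32 = 44690 s = 12.41 h.
Half-life 71.2 h → k = ln 2 / 71.2 = 0.009735 h⁻¹ = 0.2336 d⁻¹.
Decay over the reach: 6.747·exp(−kt) = 6.747·0.8862 = 5.979 mg/L.

5.98 mg/L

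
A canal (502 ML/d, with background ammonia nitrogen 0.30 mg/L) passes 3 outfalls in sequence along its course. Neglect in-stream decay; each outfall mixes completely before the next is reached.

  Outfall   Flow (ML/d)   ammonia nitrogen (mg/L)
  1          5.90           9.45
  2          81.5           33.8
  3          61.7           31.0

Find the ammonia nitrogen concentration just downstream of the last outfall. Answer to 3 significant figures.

Outfall 1: combined Q = 507.9 ML/d; C = (502.0·0.3000 + 5.900·9.450)/507.9 = 0.4063 mg/L.
Outfall 2: combined Q = 589.4 ML/d; C = (507.9·0.4063 + 81.50·33.80)/589.4 = 5.024 mg/L.
Outfall 3: combined Q = 651.1 ML/d; C = (589.4·5.024 + 61.70·31.00)/651.1 = 7.485 mg/L.

7.49 mg/L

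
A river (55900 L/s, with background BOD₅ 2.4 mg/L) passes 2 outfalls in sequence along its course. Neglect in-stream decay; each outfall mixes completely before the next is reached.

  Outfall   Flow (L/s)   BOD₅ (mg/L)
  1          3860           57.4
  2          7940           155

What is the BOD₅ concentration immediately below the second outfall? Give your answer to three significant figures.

Below outfall 1: Q → 59760 L/s, C = (55900·2.400 + 3860·57.40)/59760 = 5.953 mg/L.
Below outfall 2: Q → 67700 L/s, C = (59760·5.953 + 7940·155.0)/67700 = 23.43 mg/L.

23.4 mg/L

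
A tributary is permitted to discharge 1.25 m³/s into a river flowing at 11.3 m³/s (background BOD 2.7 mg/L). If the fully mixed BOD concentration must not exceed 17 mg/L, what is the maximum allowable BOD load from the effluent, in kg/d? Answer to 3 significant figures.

Mass balance at the limit: 11.30·2.700 + 1.250·Cₑ = 12.55·17 → Cₑ = 146.3 mg/L.
Load = 1.250 m³/s × 146.3 g/m³ × 86 400 s/d = 15800 kg/d.

15800 kg/d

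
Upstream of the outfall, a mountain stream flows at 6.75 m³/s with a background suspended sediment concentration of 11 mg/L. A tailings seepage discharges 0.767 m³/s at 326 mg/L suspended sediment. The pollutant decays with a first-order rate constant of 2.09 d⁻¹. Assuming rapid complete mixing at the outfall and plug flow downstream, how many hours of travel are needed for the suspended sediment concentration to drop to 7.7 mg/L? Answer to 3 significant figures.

19.8 h

After mixing, C = (6.750·11.00 + 0.7670·326.0) / 7.517 = 324.3/7.517 = 43.14 mg/L.
43.14·exp(−k·t) = 7.7 → t = ln(43.14/7.7)/k = 71240 s = 19.79 h.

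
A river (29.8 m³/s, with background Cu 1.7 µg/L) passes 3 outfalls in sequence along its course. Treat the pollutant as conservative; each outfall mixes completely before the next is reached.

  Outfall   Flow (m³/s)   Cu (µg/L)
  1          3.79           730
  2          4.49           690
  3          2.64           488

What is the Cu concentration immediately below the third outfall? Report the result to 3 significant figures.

177 µg/L

Below outfall 1: Q → 33.59 m³/s, C = (29.80·1.700 + 3.790·730.0)/33.59 = 83.87 µg/L.
Below outfall 2: Q → 38.08 m³/s, C = (33.59·83.87 + 4.490·690.0)/38.08 = 155.3 µg/L.
Below outfall 3: Q → 40.72 m³/s, C = (38.08·155.3 + 2.640·488.0)/40.72 = 176.9 µg/L.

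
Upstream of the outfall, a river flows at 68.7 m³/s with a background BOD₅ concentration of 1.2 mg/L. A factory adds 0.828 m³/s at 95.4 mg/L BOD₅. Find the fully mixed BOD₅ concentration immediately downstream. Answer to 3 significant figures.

Mixed concentration C = ΣQC/ΣQ = (68.70·1.200 + 0.8280·95.40) / 69.53 = 161.4/69.53 = 2.322 mg/L.

2.32 mg/L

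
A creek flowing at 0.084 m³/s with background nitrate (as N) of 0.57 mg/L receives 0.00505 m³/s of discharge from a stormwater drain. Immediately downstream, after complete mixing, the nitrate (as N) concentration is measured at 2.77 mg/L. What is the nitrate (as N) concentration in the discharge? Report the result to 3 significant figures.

Mass balance: 0.08400·0.5700 + 0.005050·Cₑ = 0.08905·2.770
→ Cₑ = (0.08905·2.770 − 0.08400·0.5700) / 0.005050 = 39.36 mg/L.

39.4 mg/L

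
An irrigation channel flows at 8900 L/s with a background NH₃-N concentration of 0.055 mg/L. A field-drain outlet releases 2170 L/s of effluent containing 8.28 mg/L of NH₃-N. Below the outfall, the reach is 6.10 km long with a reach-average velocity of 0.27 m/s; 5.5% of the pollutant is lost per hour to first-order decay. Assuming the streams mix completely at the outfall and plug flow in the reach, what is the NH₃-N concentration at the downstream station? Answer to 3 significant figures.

1.17 mg/L

Conservation of mass: C = (8900·0.05500 + 2170·8.280) / 11070 = 18460/11070 = 1.667 mg/L.
Travel time t = 6.10·1000 / 0.27 = 22590 s = 6.276 h.
5.5%/h lost → k = −ln(1 − 0.055) = 0.05657 h⁻¹.
Decay over the reach: 1.667·exp(−kt) = 1.667·0.7012 = 1.169 mg/L.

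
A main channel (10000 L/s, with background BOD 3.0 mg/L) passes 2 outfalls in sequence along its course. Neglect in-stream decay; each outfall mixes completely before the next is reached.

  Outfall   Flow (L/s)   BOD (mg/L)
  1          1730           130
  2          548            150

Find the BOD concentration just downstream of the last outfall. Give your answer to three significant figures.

27.5 mg/L

Outfall 1: combined Q = 11730 L/s; C = (10000·3.000 + 1730·130.0)/11730 = 21.73 mg/L.
Outfall 2: combined Q = 12280 L/s; C = (11730·21.73 + 548.0·150.0)/12280 = 27.46 mg/L.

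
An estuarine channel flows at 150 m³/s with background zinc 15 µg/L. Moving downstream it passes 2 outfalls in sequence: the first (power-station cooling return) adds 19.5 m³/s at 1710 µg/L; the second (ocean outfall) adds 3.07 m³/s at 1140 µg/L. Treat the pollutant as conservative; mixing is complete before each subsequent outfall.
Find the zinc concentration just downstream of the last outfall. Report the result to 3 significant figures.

After outfall 1: Q = 150.0 + 19.50 = 169.5 m³/s; C = (150.0·15.00 + 19.50·1710)/169.5 = 210.0 µg/L.
After outfall 2: Q = 169.5 + 3.070 = 172.6 m³/s; C = (169.5·210.0 + 3.070·1140)/172.6 = 226.5 µg/L.

227 µg/L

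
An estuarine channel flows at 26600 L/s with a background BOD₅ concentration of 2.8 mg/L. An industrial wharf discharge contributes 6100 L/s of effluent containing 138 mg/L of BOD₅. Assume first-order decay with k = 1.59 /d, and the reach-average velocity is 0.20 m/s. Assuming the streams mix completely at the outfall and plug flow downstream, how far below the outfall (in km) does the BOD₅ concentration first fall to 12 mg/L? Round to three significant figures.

9.22 km

Flow-weighted average: C = (26600·2.800 + 6100·138.0) / 32700 = 916300/32700 = 28.02 mg/L.
Set 28.02·exp(−k·t) = 12 → t = ln(28.02/12)/k = 46080 s = 12.80 h.
Distance = v·t = 0.20·46080 = 9216 m = 9.216 km.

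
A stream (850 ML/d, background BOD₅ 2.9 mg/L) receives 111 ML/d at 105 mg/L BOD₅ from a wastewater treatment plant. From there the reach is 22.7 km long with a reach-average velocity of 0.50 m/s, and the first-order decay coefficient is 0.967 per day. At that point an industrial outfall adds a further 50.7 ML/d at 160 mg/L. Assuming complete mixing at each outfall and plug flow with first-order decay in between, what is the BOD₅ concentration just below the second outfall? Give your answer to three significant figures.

Mixed concentration C = ΣQC/ΣQ = (850.0·2.900 + 111.0·105.0) / 961.0 = 14120/961.0 = 14.69 mg/L; combined flow 961.0 ML/d.
Travel time t = 22.7·1000 / 0.50 = 45400 s = 12.61 h.
First-order decay: C = 14.69·exp(−k·t) = 14.69·0.6016 = 8.840 mg/L.
Second outfall: C = (961.0·8.840 + 50.70·160.0)/1012 = 16.41 mg/L.

16.4 mg/L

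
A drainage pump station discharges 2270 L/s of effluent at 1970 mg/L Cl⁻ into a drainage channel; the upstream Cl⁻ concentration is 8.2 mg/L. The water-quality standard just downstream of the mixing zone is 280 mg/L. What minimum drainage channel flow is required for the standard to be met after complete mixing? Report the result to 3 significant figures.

Set C_mix = 280: (Q·8.200 + 2270·1970) / (Q + 2270) = 280
→ Q = 2270·(1970 − 280)/(280 − 8.200) = 14110 L/s.

14100 L/s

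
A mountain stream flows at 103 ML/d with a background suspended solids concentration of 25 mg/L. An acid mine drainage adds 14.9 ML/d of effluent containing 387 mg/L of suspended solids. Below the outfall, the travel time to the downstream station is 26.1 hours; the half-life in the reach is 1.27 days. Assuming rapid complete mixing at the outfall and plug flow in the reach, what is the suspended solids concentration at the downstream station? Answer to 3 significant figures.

39.1 mg/L

Mixed concentration C = ΣQC/ΣQ = (103.0·25.00 + 14.90·387.0) / 117.9 = 8341/117.9 = 70.75 mg/L.
Half-life 1.27 d → k = ln 2 / 1.27 = 0.5458 d⁻¹.
First-order decay: C = 70.75·exp(−k·t) = 70.75·0.5524 = 39.08 mg/L.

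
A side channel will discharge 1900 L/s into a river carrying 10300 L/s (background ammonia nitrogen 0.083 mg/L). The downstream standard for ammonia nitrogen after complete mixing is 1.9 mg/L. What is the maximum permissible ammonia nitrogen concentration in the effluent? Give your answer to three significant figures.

At the limit, (Qr·Cr + Qe·Cₑ)/(Qr + Qe) = 1.9:
Cₑ = (12200·1.9 − 10300·0.08300) / 1900 = 11.75 mg/L.

11.8 mg/L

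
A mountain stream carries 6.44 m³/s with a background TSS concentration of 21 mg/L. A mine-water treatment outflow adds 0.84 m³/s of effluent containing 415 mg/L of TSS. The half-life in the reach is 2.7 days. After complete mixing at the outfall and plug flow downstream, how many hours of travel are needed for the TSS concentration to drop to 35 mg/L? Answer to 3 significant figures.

60.0 h

Conservation of mass: C = (6.440·21.00 + 0.8400·415.0) / 7.280 = 483.8/7.280 = 66.46 mg/L.
Half-life 2.7 d → k = ln 2 / 2.7 = 0.2567 d⁻¹.
66.46·exp(−k·t) = 35 → t = ln(66.46/35)/k = 215800 s = 59.95 h.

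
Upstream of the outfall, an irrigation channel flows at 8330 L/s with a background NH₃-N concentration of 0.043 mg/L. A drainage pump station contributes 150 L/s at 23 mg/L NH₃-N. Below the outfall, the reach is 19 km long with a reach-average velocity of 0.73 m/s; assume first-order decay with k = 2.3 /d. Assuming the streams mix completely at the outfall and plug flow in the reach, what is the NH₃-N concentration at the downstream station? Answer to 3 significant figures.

Conservation of mass: C = (8330·0.04300 + 150.0·23.00) / 8480 = 3808/8480 = 0.4491 mg/L.
Travel time t = 19·1000 / 0.73 = 26030 s = 7.230 h.
First-order decay: C = 0.4491·exp(−k·t) = 0.4491·0.5001 = 0.2246 mg/L.

0.225 mg/L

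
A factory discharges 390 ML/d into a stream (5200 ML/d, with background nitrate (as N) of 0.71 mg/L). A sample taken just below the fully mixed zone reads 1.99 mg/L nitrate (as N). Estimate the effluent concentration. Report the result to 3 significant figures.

Mass balance: 5200·0.7100 + 390.0·Cₑ = 5590·1.990
→ Cₑ = (5590·1.990 − 5200·0.7100) / 390.0 = 19.06 mg/L.

19.1 mg/L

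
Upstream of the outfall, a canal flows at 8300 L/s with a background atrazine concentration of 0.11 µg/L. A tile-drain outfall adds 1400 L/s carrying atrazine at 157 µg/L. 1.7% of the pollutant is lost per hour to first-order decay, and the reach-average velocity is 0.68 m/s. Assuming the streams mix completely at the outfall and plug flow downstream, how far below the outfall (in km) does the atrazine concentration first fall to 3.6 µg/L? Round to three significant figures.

263 km

Mass balance: C = (8300·0.1100 + 1400·157.0) / 9700 = 220700/9700 = 22.75 µg/L.
1.7%/h lost → k = −ln(1 − 0.017) = 0.01715 h⁻¹.
Set 22.75·exp(−k·t) = 3.6 → t = ln(22.75/3.6)/k = 387100 s = 107.5 h.
Distance = v·t = 0.68·387100 = 263200 m = 263.2 km.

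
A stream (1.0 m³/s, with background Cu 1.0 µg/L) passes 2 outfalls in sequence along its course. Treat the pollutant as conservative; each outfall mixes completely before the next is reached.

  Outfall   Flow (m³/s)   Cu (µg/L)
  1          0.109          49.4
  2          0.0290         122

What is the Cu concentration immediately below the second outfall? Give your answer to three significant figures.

8.72 µg/L

Outfall 1: combined Q = 1.109 m³/s; C = (1.000·1.000 + 0.1090·49.40)/1.109 = 5.757 µg/L.
Outfall 2: combined Q = 1.138 m³/s; C = (1.109·5.757 + 0.02900·122.0)/1.138 = 8.719 µg/L.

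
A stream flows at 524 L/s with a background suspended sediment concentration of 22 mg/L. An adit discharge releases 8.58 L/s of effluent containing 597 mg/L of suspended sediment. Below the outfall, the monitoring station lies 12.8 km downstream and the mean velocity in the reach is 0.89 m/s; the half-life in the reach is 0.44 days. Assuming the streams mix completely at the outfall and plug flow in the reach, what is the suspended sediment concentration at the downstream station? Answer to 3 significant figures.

24.1 mg/L

Mixed concentration C = ΣQC/ΣQ = (524.0·22.00 + 8.580·597.0) / 532.6 = 16650/532.6 = 31.26 mg/L.
Travel time t = 12.8·1000 / 0.89 = 14380 s = 3.995 h.
Half-life 0.44 d → k = ln 2 / 0.44 = 1.575 d⁻¹.
First-order decay: C = 31.26·exp(−k·t) = 31.26·0.7693 = 24.05 mg/L.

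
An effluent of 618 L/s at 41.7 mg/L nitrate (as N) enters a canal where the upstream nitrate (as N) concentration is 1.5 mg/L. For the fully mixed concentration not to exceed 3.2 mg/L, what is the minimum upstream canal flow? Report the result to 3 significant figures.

14000 L/s

Set C_mix = 3.2: (Q·1.500 + 618.0·41.70) / (Q + 618.0) = 3.2
→ Q = 618.0·(41.70 − 3.2)/(3.2 − 1.500) = 14000 L/s.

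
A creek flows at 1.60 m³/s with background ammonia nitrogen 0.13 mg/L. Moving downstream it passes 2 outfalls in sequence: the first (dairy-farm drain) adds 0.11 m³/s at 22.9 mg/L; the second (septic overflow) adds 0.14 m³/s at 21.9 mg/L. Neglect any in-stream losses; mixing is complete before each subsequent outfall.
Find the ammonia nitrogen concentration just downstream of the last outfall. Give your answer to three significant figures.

Below outfall 1: Q → 1.710 m³/s, C = (1.600·0.1300 + 0.1100·22.90)/1.710 = 1.595 mg/L.
Below outfall 2: Q → 1.850 m³/s, C = (1.710·1.595 + 0.1400·21.90)/1.850 = 3.131 mg/L.

3.13 mg/L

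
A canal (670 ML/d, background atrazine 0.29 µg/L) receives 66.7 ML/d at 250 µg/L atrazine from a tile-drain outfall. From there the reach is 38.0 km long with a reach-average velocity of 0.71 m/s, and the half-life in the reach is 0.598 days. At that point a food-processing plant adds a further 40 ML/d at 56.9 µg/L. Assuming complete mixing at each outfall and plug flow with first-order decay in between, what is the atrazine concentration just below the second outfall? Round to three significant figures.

13.5 µg/L

Mass balance: C = (670.0·0.2900 + 66.70·250.0) / 736.7 = 16870/736.7 = 22.90 µg/L; combined flow 736.7 ML/d.
Travel time t = 38.0·1000 / 0.71 = 53520 s = 14.87 h.
Half-life 0.598 d → k = ln 2 / 0.598 = 1.159 d⁻¹.
Applying C = C₀e^(−kt): 22.90 × 0.4877 = 11.17 µg/L.
Second outfall: C = (736.7·11.17 + 40.00·56.90)/776.7 = 13.52 µg/L.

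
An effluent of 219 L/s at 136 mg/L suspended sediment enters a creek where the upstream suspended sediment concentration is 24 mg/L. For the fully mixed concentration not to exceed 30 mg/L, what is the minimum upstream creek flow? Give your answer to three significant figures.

Set C_mix = 30: (Q·24.00 + 219.0·136.0) / (Q + 219.0) = 30
→ Q = 219.0·(136.0 − 30)/(30 − 24.00) = 3869 L/s.

3870 L/s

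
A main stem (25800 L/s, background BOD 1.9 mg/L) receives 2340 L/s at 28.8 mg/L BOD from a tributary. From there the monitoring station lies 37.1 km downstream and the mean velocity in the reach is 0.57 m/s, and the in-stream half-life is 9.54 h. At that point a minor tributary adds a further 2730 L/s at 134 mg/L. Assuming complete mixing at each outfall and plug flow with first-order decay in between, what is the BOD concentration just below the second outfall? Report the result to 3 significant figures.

12.9 mg/L

Conservation of mass: C = (25800·1.900 + 2340·28.80) / 28140 = 116400/28140 = 4.137 mg/L; combined flow 28140 L/s.
Travel time t = 37.1·1000 / 0.57 = 65090 s = 18.08 h.
Half-life 9.54 h → k = ln 2 / 9.54 = 0.07266 h⁻¹ = 1.744 d⁻¹.
Applying C = C₀e^(−kt): 4.137 × 0.2688 = 1.112 mg/L.
Second outfall: C = (28140·1.112 + 2730·134.0)/30870 = 12.86 mg/L.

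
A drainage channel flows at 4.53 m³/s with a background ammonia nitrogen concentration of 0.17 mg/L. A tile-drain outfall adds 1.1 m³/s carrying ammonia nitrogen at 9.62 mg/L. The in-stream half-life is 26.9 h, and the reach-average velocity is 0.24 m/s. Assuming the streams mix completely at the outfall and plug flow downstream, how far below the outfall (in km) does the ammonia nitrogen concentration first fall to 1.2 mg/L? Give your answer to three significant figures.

Mass balance: C = (4.530·0.1700 + 1.100·9.620) / 5.630 = 11.35/5.630 = 2.016 mg/L.
Half-life 26.9 h → k = ln 2 / 26.9 = 0.02577 h⁻¹ = 0.6184 d⁻¹.
Set 2.016·exp(−k·t) = 1.2 → t = ln(2.016/1.2)/k = 72510 s = 20.14 h.
Distance = v·t = 0.24·72510 = 17400 m = 17.40 km.

17.4 km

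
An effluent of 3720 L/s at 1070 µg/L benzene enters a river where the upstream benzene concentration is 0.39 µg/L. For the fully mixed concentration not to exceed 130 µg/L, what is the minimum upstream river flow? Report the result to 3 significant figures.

27000 L/s

Set C_mix = 130: (Q·0.3900 + 3720·1070) / (Q + 3720) = 130
→ Q = 3720·(1070 − 130)/(130 − 0.3900) = 26980 L/s.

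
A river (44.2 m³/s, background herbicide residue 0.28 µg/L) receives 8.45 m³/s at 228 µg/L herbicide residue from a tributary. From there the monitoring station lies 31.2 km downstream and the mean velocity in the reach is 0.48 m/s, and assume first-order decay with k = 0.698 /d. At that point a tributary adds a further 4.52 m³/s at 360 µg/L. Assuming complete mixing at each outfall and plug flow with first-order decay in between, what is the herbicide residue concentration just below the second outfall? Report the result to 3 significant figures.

48.5 µg/L

Mixed concentration C = ΣQC/ΣQ = (44.20·0.2800 + 8.450·228.0) / 52.65 = 1939/52.65 = 36.83 µg/L; combined flow 52.65 m³/s.
Travel time t = 31.2·1000 / 0.48 = 65000 s = 18.06 h.
Applying C = C₀e^(−kt): 36.83 × 0.5915 = 21.78 µg/L.
At the second outfall, C = (52.65·21.78 + 4.520·360.0) / (52.65 + 4.520) = 48.52 µg/L.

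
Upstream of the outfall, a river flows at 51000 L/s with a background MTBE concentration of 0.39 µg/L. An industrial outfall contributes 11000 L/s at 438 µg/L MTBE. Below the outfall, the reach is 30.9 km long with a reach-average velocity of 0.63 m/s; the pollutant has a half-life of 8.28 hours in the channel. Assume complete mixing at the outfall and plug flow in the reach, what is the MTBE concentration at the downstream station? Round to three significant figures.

24.9 µg/L

Conservation of mass: C = (51000·0.3900 + 11000·438.0) / 62000 = 4838000/62000 = 78.03 µg/L.
Travel time t = 30.9·1000 / 0.63 = 49050 s = 13.62 h.
Half-life 8.28 h → k = ln 2 / 8.28 = 0.08371 h⁻¹ = 2.009 d⁻¹.
After decay, C = 78.03 × e^(−kt) = 78.03 × 0.3196 = 24.94 µg/L.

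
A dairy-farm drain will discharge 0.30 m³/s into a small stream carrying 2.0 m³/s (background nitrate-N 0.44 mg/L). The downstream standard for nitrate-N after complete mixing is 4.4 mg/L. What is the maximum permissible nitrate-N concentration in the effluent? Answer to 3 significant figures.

At the limit, (Qr·Cr + Qe·Cₑ)/(Qr + Qe) = 4.4:
Cₑ = (2.300·4.4 − 2.000·0.4400) / 0.3000 = 30.80 mg/L.

30.8 mg/L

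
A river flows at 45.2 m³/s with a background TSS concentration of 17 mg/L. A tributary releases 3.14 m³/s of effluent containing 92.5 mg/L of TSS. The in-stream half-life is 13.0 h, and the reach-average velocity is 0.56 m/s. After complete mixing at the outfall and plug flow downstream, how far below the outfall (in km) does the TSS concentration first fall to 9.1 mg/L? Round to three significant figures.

33.2 km

Conservation of mass: C = (45.20·17.00 + 3.140·92.50) / 48.34 = 1059/48.34 = 21.90 mg/L.
Half-life 13.0 h → k = ln 2 / 13.0 = 0.05332 h⁻¹ = 1.280 d⁻¹.
Set 21.90·exp(−k·t) = 9.1 → t = ln(21.90/9.1)/k = 59310 s = 16.47 h.
Distance = v·t = 0.56·59310 = 33210 m = 33.21 km.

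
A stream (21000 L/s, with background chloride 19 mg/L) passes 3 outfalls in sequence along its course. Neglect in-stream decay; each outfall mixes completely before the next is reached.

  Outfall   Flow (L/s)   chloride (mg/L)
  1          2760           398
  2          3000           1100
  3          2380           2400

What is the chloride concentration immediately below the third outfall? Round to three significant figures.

After outfall 1: Q = 21000 + 2760 = 23760 L/s; C = (21000·19.00 + 2760·398.0)/23760 = 63.03 mg/L.
After outfall 2: Q = 23760 + 3000 = 26760 L/s; C = (23760·63.03 + 3000·1100)/26760 = 179.3 mg/L.
After outfall 3: Q = 26760 + 2380 = 29140 L/s; C = (26760·179.3 + 2380·2400)/29140 = 360.7 mg/L.

361 mg/L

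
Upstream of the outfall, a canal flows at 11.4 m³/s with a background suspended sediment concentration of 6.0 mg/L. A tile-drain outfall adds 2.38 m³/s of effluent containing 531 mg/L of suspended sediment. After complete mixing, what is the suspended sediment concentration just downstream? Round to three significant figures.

96.7 mg/L

Mass balance: C = (11.40·6.000 + 2.380·531.0) / 13.78 = 1332/13.78 = 96.67 mg/L.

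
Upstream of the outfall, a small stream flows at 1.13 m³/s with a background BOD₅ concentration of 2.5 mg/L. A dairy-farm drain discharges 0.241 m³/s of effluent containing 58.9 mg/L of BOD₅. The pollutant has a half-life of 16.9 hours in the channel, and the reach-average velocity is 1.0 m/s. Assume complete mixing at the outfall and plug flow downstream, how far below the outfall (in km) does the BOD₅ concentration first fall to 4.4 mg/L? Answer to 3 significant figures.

After mixing, C = (1.130·2.500 + 0.2410·58.90) / 1.371 = 17.02/1.371 = 12.41 mg/L.
Half-life 16.9 h → k = ln 2 / 16.9 = 0.04101 h⁻¹ = 0.9844 d⁻¹.
Set 12.41·exp(−k·t) = 4.4 → t = ln(12.41/4.4)/k = 91040 s = 25.29 h.
Distance = v·t = 1.0·91040 = 91040 m = 91.04 km.

91.0 km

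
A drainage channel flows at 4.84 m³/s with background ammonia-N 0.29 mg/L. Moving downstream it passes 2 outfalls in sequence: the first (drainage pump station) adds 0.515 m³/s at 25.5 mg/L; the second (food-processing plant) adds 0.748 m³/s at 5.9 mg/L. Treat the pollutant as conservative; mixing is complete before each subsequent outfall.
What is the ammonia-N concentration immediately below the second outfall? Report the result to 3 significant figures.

3.10 mg/L

Below outfall 1: Q → 5.355 m³/s, C = (4.840·0.2900 + 0.5150·25.50)/5.355 = 2.714 mg/L.
Below outfall 2: Q → 6.103 m³/s, C = (5.355·2.714 + 0.7480·5.900)/6.103 = 3.105 mg/L.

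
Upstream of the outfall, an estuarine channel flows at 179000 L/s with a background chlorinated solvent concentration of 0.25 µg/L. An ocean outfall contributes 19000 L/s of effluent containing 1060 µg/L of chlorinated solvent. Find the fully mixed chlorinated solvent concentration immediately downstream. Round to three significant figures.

102 µg/L

Conservation of mass: C = (179000·0.2500 + 19000·1060) / 198000 = 20180000/198000 = 101.9 µg/L.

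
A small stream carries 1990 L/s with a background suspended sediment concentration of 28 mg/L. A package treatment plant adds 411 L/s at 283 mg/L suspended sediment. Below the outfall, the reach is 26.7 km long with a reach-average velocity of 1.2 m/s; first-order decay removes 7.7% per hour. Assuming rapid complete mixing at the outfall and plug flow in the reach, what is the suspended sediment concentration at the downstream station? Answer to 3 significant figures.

Mass balance: C = (1990·28.00 + 411.0·283.0) / 2401 = 172000/2401 = 71.65 mg/L.
Travel time t = 26.7·1000 / 1.2 = 22250 s = 6.181 h.
7.7%/h lost → k = −ln(1 − 0.077) = 0.08013 h⁻¹.
Decay over the reach: 71.65·exp(−kt) = 71.65·0.6094 = 43.67 mg/L.

43.7 mg/L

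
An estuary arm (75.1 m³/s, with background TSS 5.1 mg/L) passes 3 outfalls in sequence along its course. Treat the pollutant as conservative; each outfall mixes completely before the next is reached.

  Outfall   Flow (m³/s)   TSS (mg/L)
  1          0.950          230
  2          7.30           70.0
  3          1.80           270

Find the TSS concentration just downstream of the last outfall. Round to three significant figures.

Below outfall 1: Q → 76.05 m³/s, C = (75.10·5.100 + 0.9500·230.0)/76.05 = 7.909 mg/L.
Below outfall 2: Q → 83.35 m³/s, C = (76.05·7.909 + 7.300·70.00)/83.35 = 13.35 mg/L.
Below outfall 3: Q → 85.15 m³/s, C = (83.35·13.35 + 1.800·270.0)/85.15 = 18.77 mg/L.

18.8 mg/L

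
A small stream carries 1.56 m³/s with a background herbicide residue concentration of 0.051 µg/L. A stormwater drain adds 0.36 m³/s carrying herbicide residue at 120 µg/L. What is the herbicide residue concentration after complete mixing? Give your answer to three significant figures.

22.5 µg/L

Mixed concentration C = ΣQC/ΣQ = (1.560·0.05100 + 0.3600·120.0) / 1.920 = 43.28/1.920 = 22.54 µg/L.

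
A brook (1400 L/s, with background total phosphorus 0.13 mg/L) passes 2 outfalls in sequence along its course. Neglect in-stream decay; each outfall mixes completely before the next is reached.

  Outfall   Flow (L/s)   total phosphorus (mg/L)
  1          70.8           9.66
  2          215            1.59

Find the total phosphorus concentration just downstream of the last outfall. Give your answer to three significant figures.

Outfall 1: combined Q = 1471 L/s; C = (1400·0.1300 + 70.80·9.660)/1471 = 0.5887 mg/L.
Outfall 2: combined Q = 1686 L/s; C = (1471·0.5887 + 215.0·1.590)/1686 = 0.7164 mg/L.

0.716 mg/L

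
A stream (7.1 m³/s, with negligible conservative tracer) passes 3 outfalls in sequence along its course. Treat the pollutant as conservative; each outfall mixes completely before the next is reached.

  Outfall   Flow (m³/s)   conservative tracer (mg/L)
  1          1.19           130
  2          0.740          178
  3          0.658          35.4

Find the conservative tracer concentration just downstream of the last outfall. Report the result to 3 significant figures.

32.0 mg/L

After outfall 1: Q = 7.100 + 1.190 = 8.290 m³/s; C = (7.100·0 + 1.190·130.0)/8.290 = 18.66 mg/L.
After outfall 2: Q = 8.290 + 0.7400 = 9.030 m³/s; C = (8.290·18.66 + 0.7400·178.0)/9.030 = 31.72 mg/L.
After outfall 3: Q = 9.030 + 0.6580 = 9.688 m³/s; C = (9.030·31.72 + 0.6580·35.40)/9.688 = 31.97 mg/L.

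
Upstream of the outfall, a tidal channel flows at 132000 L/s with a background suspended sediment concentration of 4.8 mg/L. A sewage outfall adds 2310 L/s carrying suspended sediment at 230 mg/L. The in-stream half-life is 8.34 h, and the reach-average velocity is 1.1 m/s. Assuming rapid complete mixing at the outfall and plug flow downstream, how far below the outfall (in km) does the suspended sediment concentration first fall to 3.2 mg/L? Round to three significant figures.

47.5 km

Flow-weighted average: C = (132000·4.800 + 2310·230.0) / 134300 = 1165000/134300 = 8.673 mg/L.
Half-life 8.34 h → k = ln 2 / 8.34 = 0.08311 h⁻¹ = 1.995 d⁻¹.
Set 8.673·exp(−k·t) = 3.2 → t = ln(8.673/3.2)/k = 43190 s = 12.00 h.
Distance = v·t = 1.1·43190 = 47510 m = 47.51 km.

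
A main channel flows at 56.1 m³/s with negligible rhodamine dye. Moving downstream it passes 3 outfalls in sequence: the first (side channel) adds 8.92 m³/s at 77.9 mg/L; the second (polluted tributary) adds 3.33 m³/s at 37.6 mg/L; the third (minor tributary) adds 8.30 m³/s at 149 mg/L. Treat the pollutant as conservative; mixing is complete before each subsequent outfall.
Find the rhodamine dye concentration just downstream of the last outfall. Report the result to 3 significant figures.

Outfall 1: combined Q = 65.02 m³/s; C = (56.10·0 + 8.920·77.90)/65.02 = 10.69 mg/L.
Outfall 2: combined Q = 68.35 m³/s; C = (65.02·10.69 + 3.330·37.60)/68.35 = 12.00 mg/L.
Outfall 3: combined Q = 76.65 m³/s; C = (68.35·12.00 + 8.300·149.0)/76.65 = 26.83 mg/L.

26.8 mg/L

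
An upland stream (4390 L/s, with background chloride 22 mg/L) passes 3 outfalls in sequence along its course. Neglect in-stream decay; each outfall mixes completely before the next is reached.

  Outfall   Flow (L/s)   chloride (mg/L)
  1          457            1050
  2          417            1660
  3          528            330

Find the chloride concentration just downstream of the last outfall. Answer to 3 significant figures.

249 mg/L

After outfall 1: Q = 4390 + 457.0 = 4847 L/s; C = (4390·22.00 + 457.0·1050)/4847 = 118.9 mg/L.
After outfall 2: Q = 4847 + 417.0 = 5264 L/s; C = (4847·118.9 + 417.0·1660)/5264 = 241.0 mg/L.
After outfall 3: Q = 5264 + 528.0 = 5792 L/s; C = (5264·241.0 + 528.0·330.0)/5792 = 249.1 mg/L.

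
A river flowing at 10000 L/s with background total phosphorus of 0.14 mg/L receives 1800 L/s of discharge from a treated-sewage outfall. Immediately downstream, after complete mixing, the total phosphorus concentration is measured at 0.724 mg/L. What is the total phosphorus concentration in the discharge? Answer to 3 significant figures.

Mass balance: 10000·0.1400 + 1800·Cₑ = 11800·0.7240
→ Cₑ = (11800·0.7240 − 10000·0.1400) / 1800 = 3.968 mg/L.

3.97 mg/L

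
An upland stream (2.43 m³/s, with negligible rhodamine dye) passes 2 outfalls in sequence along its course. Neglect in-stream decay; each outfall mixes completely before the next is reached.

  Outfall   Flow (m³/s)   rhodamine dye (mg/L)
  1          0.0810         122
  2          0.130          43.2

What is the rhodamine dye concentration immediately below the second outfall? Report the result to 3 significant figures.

After outfall 1: Q = 2.430 + 0.08100 = 2.511 m³/s; C = (2.430·0 + 0.08100·122.0)/2.511 = 3.935 mg/L.
After outfall 2: Q = 2.511 + 0.1300 = 2.641 m³/s; C = (2.511·3.935 + 0.1300·43.20)/2.641 = 5.868 mg/L.

5.87 mg/L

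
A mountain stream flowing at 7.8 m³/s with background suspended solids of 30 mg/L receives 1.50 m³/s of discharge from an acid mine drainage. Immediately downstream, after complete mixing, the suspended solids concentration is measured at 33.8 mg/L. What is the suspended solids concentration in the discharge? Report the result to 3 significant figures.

Mass balance: 7.800·30.00 + 1.500·Cₑ = 9.300·33.80
→ Cₑ = (9.300·33.80 − 7.800·30.00) / 1.500 = 53.56 mg/L.

53.6 mg/L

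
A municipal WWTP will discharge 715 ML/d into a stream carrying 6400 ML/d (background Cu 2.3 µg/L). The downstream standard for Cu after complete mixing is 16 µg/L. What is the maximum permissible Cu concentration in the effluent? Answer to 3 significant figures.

139 µg/L

At the limit, (Qr·Cr + Qe·Cₑ)/(Qr + Qe) = 16:
Cₑ = (7115·16 − 6400·2.300) / 715.0 = 138.6 µg/L.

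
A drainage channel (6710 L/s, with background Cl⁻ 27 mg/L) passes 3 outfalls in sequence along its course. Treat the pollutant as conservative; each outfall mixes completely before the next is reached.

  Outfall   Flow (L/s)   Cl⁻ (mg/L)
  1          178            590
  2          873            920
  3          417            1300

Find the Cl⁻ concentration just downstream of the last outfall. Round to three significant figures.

199 mg/L

Outfall 1: combined Q = 6888 L/s; C = (6710·27.00 + 178.0·590.0)/6888 = 41.55 mg/L.
Outfall 2: combined Q = 7761 L/s; C = (6888·41.55 + 873.0·920.0)/7761 = 140.4 mg/L.
Outfall 3: combined Q = 8178 L/s; C = (7761·140.4 + 417.0·1300)/8178 = 199.5 mg/L.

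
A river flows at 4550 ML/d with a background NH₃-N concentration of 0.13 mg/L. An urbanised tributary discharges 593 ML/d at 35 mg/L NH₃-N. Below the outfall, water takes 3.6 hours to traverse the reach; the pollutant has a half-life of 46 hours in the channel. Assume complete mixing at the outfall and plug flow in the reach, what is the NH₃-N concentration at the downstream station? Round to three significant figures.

3.93 mg/L

Flow-weighted average: C = (4550·0.1300 + 593.0·35.00) / 5143 = 21350/5143 = 4.151 mg/L.
Half-life 46 h → k = ln 2 / 46 = 0.01507 h⁻¹ = 0.3616 d⁻¹.
Decay over the reach: 4.151·exp(−kt) = 4.151·0.9472 = 3.931 mg/L.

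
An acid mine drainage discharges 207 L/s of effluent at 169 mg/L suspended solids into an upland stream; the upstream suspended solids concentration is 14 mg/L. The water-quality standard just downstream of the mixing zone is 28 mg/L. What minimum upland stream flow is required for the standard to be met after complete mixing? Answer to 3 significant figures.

2080 L/s

Set C_mix = 28: (Q·14.00 + 207.0·169.0) / (Q + 207.0) = 28
→ Q = 207.0·(169.0 − 28)/(28 − 14.00) = 2085 L/s.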